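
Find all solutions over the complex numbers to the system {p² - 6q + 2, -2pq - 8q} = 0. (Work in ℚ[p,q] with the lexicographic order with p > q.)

Compute a lex Gröbner basis by Buchberger's algorithm.
f_1 = p² - 6q + 2, LT = p².
f_2 = -2pq - 8q, LT = pq.

S(f_1,f_2): lcm = p²q. S = -4pq - 6q² + 2q.
  leading term pq: subtract (2)·f_2 from -4pq - 6q² + 2q → -6q² + 18q
  leading term q²: no divisor's leading term divides it; move -6q² to the remainder.
  leading term q: no divisor's leading term divides it; move 18q to the remainder.
  remainder -6q² + 18q ≠ 0; add h_3 = -6q² + 18q to the basis.

The other S-polynomials (S(f_1,h_3), S(f_2,h_3)) all reduce to 0 modulo the current basis, so we have a Gröbner basis.
Inter-reduce: drop elements whose leading term is divisible by another's, tail-reduce, and make monic.
Reduced Gröbner basis: {p² - 6q + 2, pq + 4q, q² - 3q}.

The lex basis is triangular: the last element involves only q. Solving q² - 3q = 0 gives q ∈ {0, 3}; substituting each value into the earlier elements determines the remaining variables.
  q = 0: the earlier basis element becomes p² + 2 = 0, giving p = -sqrt(2)*I, sqrt(2)*I — points (-sqrt(2)*I, 0), (sqrt(2)*I, 0).
  q = 3: the earlier basis elements become p² - 16 = 0; 3p + 12 = 0, giving p = -4 — point (-4, 3).

{(-sqrt(2)*I, 0), (sqrt(2)*I, 0), (-4, 3)}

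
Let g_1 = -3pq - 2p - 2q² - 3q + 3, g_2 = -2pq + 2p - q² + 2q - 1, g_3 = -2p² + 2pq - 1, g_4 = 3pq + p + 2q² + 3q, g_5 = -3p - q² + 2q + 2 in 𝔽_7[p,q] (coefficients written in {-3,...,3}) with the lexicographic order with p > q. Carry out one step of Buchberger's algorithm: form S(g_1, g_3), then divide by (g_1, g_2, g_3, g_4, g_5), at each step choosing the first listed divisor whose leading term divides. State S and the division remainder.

S(g_1, g_3) = 3p² - 3pq² + pq - p + 3q; remainder on division = 2q³ + 3q².

lcm(LM(g_1), LM(g_3)) = p²q.
S = (lcm/LT(g_1))·g_1 − (lcm/LT(g_3))·g_3 = 3p² - 3pq² + pq - p + 3q.
Reduce S modulo (g_1, g_2, g_3, g_4, g_5) in that order:
  leading term p²: subtract (2)·g_3 from 3p² - 3pq² + pq - p + 3q → -3pq² - 3pq - p + 3q + 2
  leading term pq²: subtract (q)·g_1 from -3pq² - 3pq - p + 3q + 2 → -pq - p + 2q³ + 3q² + 2
  leading term pq: subtract (-2)·g_1 from -pq - p + 2q³ + 3q² + 2 → 2p + 2q³ - q² + q + 1
  leading term p: subtract (-3)·g_5 from 2p + 2q³ - q² + q + 1 → 2q³ + 3q²
  leading term q³: no divisor's leading term divides it; move 2q³ to the remainder.
  leading term q²: no divisor's leading term divides it; move 3q² to the remainder.
The remainder 2q³ + 3q² is nonzero, so it would be added as the next basis element.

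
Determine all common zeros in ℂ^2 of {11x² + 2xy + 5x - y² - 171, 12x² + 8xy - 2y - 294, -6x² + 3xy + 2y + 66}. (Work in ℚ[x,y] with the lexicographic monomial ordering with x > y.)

Compute a lex Gröbner basis by Buchberger's algorithm.
f_1 = 11x² + 2xy + 5x - y² - 171, LT = x².
f_2 = 12x² + 8xy - 2y - 294, LT = x².
f_3 = -6x² + 3xy + 2y + 66, LT = x².

S(f_1,f_2): lcm = x². S = -16/33xy + 5/11x - 1/11y² + ⅙y + 197/22.
  reduce S modulo (f_1, f_2, f_3):
  remainder -16/33xy + 5/11x - 1/11y² + ⅙y + 197/22 ≠ 0; add h_4 = -16/33xy + 5/11x - 1/11y² + ⅙y + 197/22 to the basis.

S(f_1,f_3): lcm = x². S = 15/22xy + 5/11x - 1/11y² + ⅓y - 50/11.
  reduce S modulo (f_1, f_2, f_3, h_4):
  remainder 35/32x - 7/32y² + 109/192y + 515/64 ≠ 0; add h_5 = 35/32x - 7/32y² + 109/192y + 515/64 to the basis.

S(f_1,h_4): lcm = x²y. S = 15/16x² - 1/176xy² + 281/352xy + 591/32x - 1/11y³ - 171/11y.
  reduce S modulo (f_1, f_2, f_3, h_4, h_5):
  remainder -23/256y³ + 9451/2560y² - 64267/2560y - 28407/256 ≠ 0; add h_6 = -23/256y³ + 9451/2560y² - 64267/2560y - 28407/256 to the basis.

S(f_3,h_4): lcm = x²y. S = 15/16x² - 11/16xy² + 11/32xy + 591/32x - ⅓y² - 11y.
  reduce S modulo (f_1, f_2, f_3, h_4, h_5, h_6):
  remainder 11621/1380y² - 63493/920y - 52041/184 ≠ 0; add h_7 = 11621/1380y² - 63493/920y - 52041/184 to the basis.

S(f_1,h_5): lcm = x². S = ⅕xy² - 779/2310xy - 1063/154x - 1/11y² - 171/11.
  reduce S modulo (f_1, f_2, f_3, h_4, h_5, h_6, h_7):
  remainder -7745812/1220205y - 7745812/406735 ≠ 0; add h_8 = -7745812/1220205y - 7745812/406735 to the basis.

The other S-polynomials (S(f_2,f_3), S(f_2,h_4), S(f_2,h_5), S(f_3,h_5), S(h_4,h_5), S(f_1,h_6), S(f_2,h_6), S(f_3,h_6), S(h_4,h_6), S(h_5,h_6), S(f_1,h_7), S(f_2,h_7), S(f_3,h_7), S(h_4,h_7), S(h_5,h_7), S(h_6,h_7), S(f_1,h_8), S(f_2,h_8), S(f_3,h_8), S(h_4,h_8), S(h_5,h_8), S(h_6,h_8), S(h_7,h_8)) all reduce to 0 modulo the current basis, so we have a Gröbner basis.
Inter-reduce: drop elements whose leading term is divisible by another's, tail-reduce, and make monic.
Reduced Gröbner basis: {x + 4, y + 3}.

Elimination: the polynomial y + 3 lies in the elimination ideal for y, so y ∈ {-3}. For each such y, the remaining basis elements (now univariate) give the rest of the solution.
  y = -3: the earlier basis element becomes x + 4 = 0, giving x = -4 — point (-4, -3).

{(-4, -3)}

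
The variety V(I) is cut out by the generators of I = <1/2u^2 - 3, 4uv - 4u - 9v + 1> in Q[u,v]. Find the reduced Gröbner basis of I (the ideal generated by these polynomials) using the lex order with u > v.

The reduced Gröbner basis is the canonical form of the ideal for this ordering.

f_1 = 1/2u^2 - 3, LT = u^2.
f_2 = 4uv - 4u - 9v + 1, LT = uv.

S(f_1,f_2): lcm = u^2v. S = u^2 + 9/4uv - 1/4u - 6v.
  leading term u^2: subtract (2)·f_1 from u^2 + 9/4uv - 1/4u - 6v → 9/4uv - 1/4u - 6v + 6
  leading term uv: subtract (9/16)·f_2 from 9/4uv - 1/4u - 6v + 6 → 2u - 15/16v + 87/16
  leading term u: no divisor's leading term divides it; move 2u to the remainder.
  leading term v: no divisor's leading term divides it; move -15/16v to the remainder.
  leading term 1: no divisor's leading term divides it; move 87/16 to the remainder.
  remainder 2u - 15/16v + 87/16 ≠ 0; add g_3 = 2u - 15/16v + 87/16 to the basis.

S(f_2,g_3): lcm = uv. S = -u + 15/32v^2 - 159/32v + 1/4.
  leading term u: subtract (-1/2)·g_3 from -u + 15/32v^2 - 159/32v + 1/4 → 15/32v^2 - 87/16v + 95/32
  leading term v^2: no divisor's leading term divides it; move 15/32v^2 to the remainder.
  leading term v: no divisor's leading term divides it; move -87/16v to the remainder.
  leading term 1: no divisor's leading term divides it; move 95/32 to the remainder.
  remainder 15/32v^2 - 87/16v + 95/32 ≠ 0; add g_4 = 15/32v^2 - 87/16v + 95/32 to the basis.

The other S-polynomials (S(f_1,g_3), S(f_1,g_4), S(f_2,g_4), S(g_3,g_4)) all reduce to 0 modulo the current basis, so we have a Gröbner basis.
Inter-reduce: drop elements whose leading term is divisible by another's, tail-reduce, and make monic.

G = {u - 15/32v + 87/32, v^2 - 58/5v + 19/3}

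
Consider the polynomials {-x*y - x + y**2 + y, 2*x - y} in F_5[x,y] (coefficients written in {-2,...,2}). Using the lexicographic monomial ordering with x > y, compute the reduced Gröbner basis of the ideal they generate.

f_1 = -x*y - x + y**2 + y, LT = x*y.
f_2 = 2*x - y, LT = x.

S(f_1,f_2): lcm = x*y. S = x + 2*y**2 - y.
  leading term x: subtract (-2)·f_2 from x + 2*y**2 - y → 2*y**2 + 2*y
  leading term y**2: no divisor's leading term divides it; move 2*y**2 to the remainder.
  leading term y: no divisor's leading term divides it; move 2*y to the remainder.
  remainder 2*y**2 + 2*y ≠ 0; add g_3 = 2*y**2 + 2*y to the basis.

The other S-polynomials (S(f_1,g_3), S(f_2,g_3)) all reduce to 0 modulo the current basis, so we have a Gröbner basis.
Inter-reduce: drop elements whose leading term is divisible by another's, tail-reduce, and make monic.

G = {x + 2*y, y**2 + y}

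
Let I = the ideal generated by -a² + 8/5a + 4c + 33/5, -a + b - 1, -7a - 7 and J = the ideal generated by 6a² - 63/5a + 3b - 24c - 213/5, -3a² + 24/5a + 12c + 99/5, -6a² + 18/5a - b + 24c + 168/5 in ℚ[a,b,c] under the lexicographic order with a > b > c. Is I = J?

Yes, the ideals are equal.

Two ideals are equal iff their reduced Gröbner bases coincide (the reduced basis is unique for a fixed ordering).
Buchberger on the first generating set:
f_1 = -a² + 8/5a + 4c + 33/5, LT = a².
f_2 = -a + b - 1, LT = a.
f_3 = -7a - 7, LT = a.

S(f_1,f_2): lcm = a². S = ab - 13/5a - 4c - 33/5.
  reduce S modulo (f_1, f_2, f_3):
  remainder b² - 18/5b - 4c - 4 ≠ 0; add g_4 = b² - 18/5b - 4c - 4 to the basis.

S(f_1,f_3): lcm = a². S = -13/5a - 4c - 33/5.
  reduce S modulo (f_1, f_2, f_3, g_4):
  remainder -13/5b - 4c - 4 ≠ 0; add g_5 = -13/5b - 4c - 4 to the basis.

S(f_2,f_3): lcm = a. S = -b.
  reduce S modulo (f_1, f_2, f_3, g_4, g_5):
  remainder 20/13c + 20/13 ≠ 0; add g_6 = 20/13c + 20/13 to the basis.

The other S-polynomials (S(f_1,g_4), S(f_2,g_4), S(f_3,g_4), S(f_1,g_5), S(f_2,g_5), S(f_3,g_5), S(g_4,g_5), S(f_1,g_6), S(f_2,g_6), S(f_3,g_6), S(g_4,g_6), S(g_5,g_6)) all reduce to 0 modulo the current basis, so we have a Gröbner basis.
Inter-reduce: drop elements whose leading term is divisible by another's, tail-reduce, and make monic.
Reduced Gröbner basis: {a + 1, b, c + 1}.

Buchberger on the second generating set:
h_1 = 6a² - 63/5a + 3b - 24c - 213/5, LT = a².
h_2 = -3a² + 24/5a + 12c + 99/5, LT = a².
h_3 = -6a² + 18/5a - b + 24c + 168/5, LT = a².

S(h_1,h_2): lcm = a². S = -½a + ½b - ½.
  reduce S modulo (h_1, h_2, h_3):
  remainder -½a + ½b - ½ ≠ 0; add k_4 = -½a + ½b - ½ to the basis.

S(h_1,h_3): lcm = a². S = -3/2a + ⅓b - 3/2.
  reduce S modulo (h_1, h_2, h_3, k_4):
  remainder -7/6b ≠ 0; add k_5 = -7/6b to the basis.

S(h_1,k_4): lcm = a². S = ab - 31/10a + ½b - 4c - 71/10.
  reduce S modulo (h_1, h_2, h_3, k_4, k_5):
  remainder -4c - 4 ≠ 0; add k_6 = -4c - 4 to the basis.

The other S-polynomials (S(h_2,h_3), S(h_2,k_4), S(h_3,k_4), S(h_1,k_5), S(h_2,k_5), S(h_3,k_5), S(k_4,k_5), S(h_1,k_6), S(h_2,k_6), S(h_3,k_6), S(k_4,k_6), S(k_5,k_6)) all reduce to 0 modulo the current basis, so we have a Gröbner basis.
Inter-reduce: drop elements whose leading term is divisible by another's, tail-reduce, and make monic.
Reduced Gröbner basis: {a + 1, b, c + 1}.

These coincide, so the ideals are equal.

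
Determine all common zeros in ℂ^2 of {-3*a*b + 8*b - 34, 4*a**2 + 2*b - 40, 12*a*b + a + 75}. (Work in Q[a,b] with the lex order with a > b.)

{(-3, 2)}

Compute a lex Gröbner basis by Buchberger's algorithm.
f_1 = -3*a*b + 8*b - 34, LT = a*b.
f_2 = 4*a**2 + 2*b - 40, LT = a**2.
f_3 = 12*a*b + a + 75, LT = a*b.

S(f_1,f_2): lcm = a**2*b. S = -8/3*a*b + 34/3*a - 1/2*b**2 + 10*b.
  leading term a*b: subtract (8/9)·f_1 from -8/3*a*b + 34/3*a - 1/2*b**2 + 10*b → 34/3*a - 1/2*b**2 + 26/9*b + 272/9
  leading term a: no divisor's leading term divides it; move 34/3*a to the remainder.
  leading term b**2: no divisor's leading term divides it; move -1/2*b**2 to the remainder.
  leading term b: no divisor's leading term divides it; move 26/9*b to the remainder.
  leading term 1: no divisor's leading term divides it; move 272/9 to the remainder.
  remainder 34/3*a - 1/2*b**2 + 26/9*b + 272/9 ≠ 0; add h_4 = 34/3*a - 1/2*b**2 + 26/9*b + 272/9 to the basis.

S(f_1,f_3): lcm = a*b. S = -1/12*a - 8/3*b + 61/12.
  leading term a: subtract (-1/136)·h_4 from -1/12*a - 8/3*b + 61/12 → -1/272*b**2 - 1619/612*b + 191/36
  leading term b**2: no divisor's leading term divides it; move -1/272*b**2 to the remainder.
  leading term b: no divisor's leading term divides it; move -1619/612*b to the remainder.
  leading term 1: no divisor's leading term divides it; move 191/36 to the remainder.
  remainder -1/272*b**2 - 1619/612*b + 191/36 ≠ 0; add h_5 = -1/272*b**2 - 1619/612*b + 191/36 to the basis.

S(f_2,f_3): lcm = a**2*b. S = -1/12*a**2 - 25/4*a + 1/2*b**2 - 10*b.
  leading term a**2: subtract (-1/48)·f_2 from -1/12*a**2 - 25/4*a + 1/2*b**2 - 10*b → -25/4*a + 1/2*b**2 - 239/24*b - 5/6
  leading term a: subtract (-75/136)·h_4 from -25/4*a + 1/2*b**2 - 239/24*b - 5/6 → 61/272*b**2 - 3413/408*b + 95/6
  leading term b**2: subtract (-61)·h_5 from 61/272*b**2 - 3413/408*b + 95/6 → -12221/72*b + 12221/36
  leading term b: no divisor's leading term divides it; move -12221/72*b to the remainder.
  leading term 1: no divisor's leading term divides it; move 12221/36 to the remainder.
  remainder -12221/72*b + 12221/36 ≠ 0; add h_6 = -12221/72*b + 12221/36 to the basis.

The other S-polynomials (S(f_1,h_4), S(f_2,h_4), S(f_3,h_4), S(f_1,h_5), S(f_2,h_5), S(f_3,h_5), S(h_4,h_5), S(f_1,h_6), S(f_2,h_6), S(f_3,h_6), S(h_4,h_6), S(h_5,h_6)) all reduce to 0 modulo the current basis, so we have a Gröbner basis.
Inter-reduce: drop elements whose leading term is divisible by another's, tail-reduce, and make monic.
Reduced Gröbner basis: {a + 3, b - 2}.

The lex basis is triangular: the last element involves only b. Solving b - 2 = 0 gives b ∈ {2}; substituting each value into the earlier elements determines the remaining variables.
  b = 2: the earlier basis element becomes a + 3 = 0, giving a = -3 — point (-3, 2).
Check: every point annihilates each of the original generators.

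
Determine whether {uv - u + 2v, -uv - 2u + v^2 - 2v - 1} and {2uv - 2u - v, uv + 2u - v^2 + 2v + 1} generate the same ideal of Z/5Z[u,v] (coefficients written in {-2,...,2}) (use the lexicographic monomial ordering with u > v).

Yes, the ideals are equal.

Two ideals are equal iff their reduced Gröbner bases coincide (the reduced basis is unique for a fixed ordering).
Buchberger on the first generating set:
f_1 = uv - u + 2v, LT = uv.
f_2 = -uv - 2u + v^2 - 2v - 1, LT = uv.

S(f_1,f_2): lcm = uv. S = 2u + v^2 - 1.
  reduce S modulo (f_1, f_2):
  remainder 2u + v^2 - 1 ≠ 0; add g_3 = 2u + v^2 - 1 to the basis.

S(f_1,g_3): lcm = uv. S = -u + 2v^3.
  reduce S modulo (f_1, f_2, g_3):
  remainder 2v^3 - 2v^2 + 2 ≠ 0; add g_4 = 2v^3 - 2v^2 + 2 to the basis.

The other S-polynomials (S(f_2,g_3), S(f_1,g_4), S(f_2,g_4), S(g_3,g_4)) all reduce to 0 modulo the current basis, so we have a Gröbner basis.
Inter-reduce: drop elements whose leading term is divisible by another's, tail-reduce, and make monic.
Reduced Gröbner basis: {u - 2v^2 + 2, v^3 - v^2 + 1}.

Buchberger on the second generating set:
h_1 = 2uv - 2u - v, LT = uv.
h_2 = uv + 2u - v^2 + 2v + 1, LT = uv.

S(h_1,h_2): lcm = uv. S = 2u + v^2 - 1.
  reduce S modulo (h_1, h_2):
  remainder 2u + v^2 - 1 ≠ 0; add k_3 = 2u + v^2 - 1 to the basis.

S(h_1,k_3): lcm = uv. S = -u + 2v^3.
  reduce S modulo (h_1, h_2, k_3):
  remainder 2v^3 - 2v^2 + 2 ≠ 0; add k_4 = 2v^3 - 2v^2 + 2 to the basis.

The other S-polynomials (S(h_2,k_3), S(h_1,k_4), S(h_2,k_4), S(k_3,k_4)) all reduce to 0 modulo the current basis, so we have a Gröbner basis.
Inter-reduce: drop elements whose leading term is divisible by another's, tail-reduce, and make monic.
Reduced Gröbner basis: {u - 2v^2 + 2, v^3 - v^2 + 1}.

These coincide, so the ideals are equal.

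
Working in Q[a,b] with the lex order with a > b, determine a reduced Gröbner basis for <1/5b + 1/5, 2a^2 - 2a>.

G = {a^2 - a, b + 1}

f_1 = 1/5b + 1/5, LT = b.
f_2 = 2a^2 - 2a, LT = a^2.

The S-polynomials (S(f_1,f_2)) all reduce to 0 modulo the current basis, so we have a Gröbner basis.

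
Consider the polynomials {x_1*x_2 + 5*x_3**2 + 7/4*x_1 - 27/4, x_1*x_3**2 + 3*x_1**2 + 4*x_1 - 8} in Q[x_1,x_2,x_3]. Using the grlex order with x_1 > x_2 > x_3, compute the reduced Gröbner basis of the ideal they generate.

G = {x_3**4 - 9*x_1**2 + 53/20*x_3**2 - 321/20*x_1 + 8/5*x_2 + 107/5, x_1*x_3**2 + 3*x_1**2 + 4*x_1 - 8, x_1*x_2 + 5*x_3**2 + 7/4*x_1 - 27/4}

The reduced Gröbner basis is the canonical form of the ideal for this ordering.

f_1 = x_1*x_2 + 5*x_3**2 + 7/4*x_1 - 27/4, LT = x_1*x_2.
f_2 = x_1*x_3**2 + 3*x_1**2 + 4*x_1 - 8, LT = x_1*x_3**2.

S(f_1,f_2): lcm = x_1*x_2*x_3**2. S = 5*x_3**4 - 3*x_1**2*x_2 + 7/4*x_1*x_3**2 - 4*x_1*x_2 - 27/4*x_3**2 + 8*x_2.
  leading term x_3**4: no divisor's leading term divides it; move 5*x_3**4 to the remainder.
  leading term x_1**2*x_2: subtract (-3*x_1)·f_1 from -3*x_1**2*x_2 + 7/4*x_1*x_3**2 - 4*x_1*x_2 - 27/4*x_3**2 + 8*x_2 → 67/4*x_1*x_3**2 + 21/4*x_1**2 - 4*x_1*x_2 - 27/4*x_3**2 - 81/4*x_1 + 8*x_2
  leading term x_1*x_3**2: subtract (67/4)·f_2 from 67/4*x_1*x_3**2 + 21/4*x_1**2 - 4*x_1*x_2 - 27/4*x_3**2 - 81/4*x_1 + 8*x_2 → -45*x_1**2 - 4*x_1*x_2 - 27/4*x_3**2 - 349/4*x_1 + 8*x_2 + 134
  leading term x_1**2: no divisor's leading term divides it; move -45*x_1**2 to the remainder.
  leading term x_1*x_2: subtract (-4)·f_1 from -4*x_1*x_2 - 27/4*x_3**2 - 349/4*x_1 + 8*x_2 + 134 → 53/4*x_3**2 - 321/4*x_1 + 8*x_2 + 107
  leading term x_3**2: no divisor's leading term divides it; move 53/4*x_3**2 to the remainder.
  leading term x_1: no divisor's leading term divides it; move -321/4*x_1 to the remainder.
  leading term x_2: no divisor's leading term divides it; move 8*x_2 to the remainder.
  leading term 1: no divisor's leading term divides it; move 107 to the remainder.
  remainder 5*x_3**4 - 45*x_1**2 + 53/4*x_3**2 - 321/4*x_1 + 8*x_2 + 107 ≠ 0; add g_3 = 5*x_3**4 - 45*x_1**2 + 53/4*x_3**2 - 321/4*x_1 + 8*x_2 + 107 to the basis.

The other S-polynomials (S(f_1,g_3), S(f_2,g_3)) all reduce to 0 modulo the current basis, so we have a Gröbner basis.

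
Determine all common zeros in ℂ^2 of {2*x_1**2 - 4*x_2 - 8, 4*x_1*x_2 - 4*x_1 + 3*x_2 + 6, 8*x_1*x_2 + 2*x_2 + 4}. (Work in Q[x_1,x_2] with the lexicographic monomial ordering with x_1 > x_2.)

Compute a lex Gröbner basis by Buchberger's algorithm.
f_1 = 2*x_1**2 - 4*x_2 - 8, LT = x_1**2.
f_2 = 4*x_1*x_2 - 4*x_1 + 3*x_2 + 6, LT = x_1*x_2.
f_3 = 8*x_1*x_2 + 2*x_2 + 4, LT = x_1*x_2.

S(f_1,f_2): lcm = x_1**2*x_2. S = x_1**2 - 3/4*x_1*x_2 - 3/2*x_1 - 2*x_2**2 - 4*x_2.
  reduce S modulo (f_1, f_2, f_3):
  remainder -9/4*x_1 - 2*x_2**2 - 23/16*x_2 + 41/8 ≠ 0; add h_4 = -9/4*x_1 - 2*x_2**2 - 23/16*x_2 + 41/8 to the basis.

S(f_1,f_3): lcm = x_1**2*x_2. S = -1/4*x_1*x_2 - 1/2*x_1 - 2*x_2**2 - 4*x_2.
  reduce S modulo (f_1, f_2, f_3, h_4):
  remainder -4/3*x_2**2 - 10/3*x_2 - 4/3 ≠ 0; add h_5 = -4/3*x_2**2 - 10/3*x_2 - 4/3 to the basis.

S(f_2,f_3): lcm = x_1*x_2. S = -x_1 + 1/2*x_2 + 1.
  reduce S modulo (f_1, f_2, f_3, h_4, h_5):
  remainder -13/12*x_2 - 13/6 ≠ 0; add h_6 = -13/12*x_2 - 13/6 to the basis.

The other S-polynomials (S(f_1,h_4), S(f_2,h_4), S(f_3,h_4), S(f_1,h_5), S(f_2,h_5), S(f_3,h_5), S(h_4,h_5), S(f_1,h_6), S(f_2,h_6), S(f_3,h_6), S(h_4,h_6), S(h_5,h_6)) all reduce to 0 modulo the current basis, so we have a Gröbner basis.
Inter-reduce: drop elements whose leading term is divisible by another's, tail-reduce, and make monic.
Reduced Gröbner basis: {x_1, x_2 + 2}.

From the last basis element, x_2 + 2 = 0, so x_2 takes values in {-2}. Each choice, substituted upward through the basis, yields the corresponding point(s) of the solution set.
  x_2 = -2: the earlier basis element becomes x_1 = 0, giving x_1 = 0 — point (0, -2).
Zero-dimensionality of the ideal guarantees finitely many solutions over ℂ.

{(0, -2)}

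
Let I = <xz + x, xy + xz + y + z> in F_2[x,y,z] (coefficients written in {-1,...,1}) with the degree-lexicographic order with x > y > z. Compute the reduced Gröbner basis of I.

f_1 = xz + x, LT = xz.
f_2 = xy + xz + y + z, LT = xy.

S(f_1,f_2): lcm = xyz. S = xz^2 + xy + yz + z^2.
  leading term xz^2: subtract (z)·f_1 from xz^2 + xy + yz + z^2 → xy + xz + yz + z^2
  leading term xy: subtract (1)·f_2 from xy + xz + yz + z^2 → yz + z^2 + y + z
  leading term yz: no divisor's leading term divides it; move yz to the remainder.
  leading term z^2: no divisor's leading term divides it; move z^2 to the remainder.
  leading term y: no divisor's leading term divides it; move y to the remainder.
  leading term z: no divisor's leading term divides it; move z to the remainder.
  remainder yz + z^2 + y + z ≠ 0; add g_3 = yz + z^2 + y + z to the basis.

The other S-polynomials (S(f_1,g_3), S(f_2,g_3)) all reduce to 0 modulo the current basis, so we have a Gröbner basis.

G = {xy + x + y + z, xz + x, yz + z^2 + y + z}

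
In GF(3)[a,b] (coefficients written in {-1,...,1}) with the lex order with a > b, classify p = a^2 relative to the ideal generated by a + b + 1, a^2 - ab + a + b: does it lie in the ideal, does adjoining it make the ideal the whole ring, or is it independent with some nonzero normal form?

Adjoining a^2 makes the ideal the whole ring: the system is inconsistent.

First compute the reduced Gröbner basis of I by Buchberger's algorithm.
f_1 = a + b + 1, LT = a.
f_2 = a^2 - ab + a + b, LT = a^2.

S(f_1,f_2): lcm = a^2. S = -ab - b.
  reduce S modulo (f_1, f_2):
  remainder b^2 ≠ 0; add h_3 = b^2 to the basis.

The other S-polynomials (S(f_1,h_3), S(f_2,h_3)) all reduce to 0 modulo the current basis, so we have a Gröbner basis.
Inter-reduce: drop elements whose leading term is divisible by another's, tail-reduce, and make monic.
Reduced Gröbner basis: {a + b + 1, b^2}.
Label its elements g_1 = a + b + 1, g_2 = b^2.

Reduce p = a^2 modulo G:
  leading term a^2: subtract (a)·g_1 from a^2 → -ab - a
  leading term ab: subtract (-b)·g_1 from -ab - a → -a + b^2 + b
  leading term a: subtract (-1)·g_1 from -a + b^2 + b → b^2 - b + 1
  leading term b^2: subtract (1)·g_2 from b^2 - b + 1 → -b + 1
  leading term b: no divisor's leading term divides it; move -b to the remainder.
  leading term 1: no divisor's leading term divides it; move 1 to the remainder.
  normal form = -b + 1.
The normal form is nonzero, so p ∉ I. Since p minus its normal form lies in I, I + (p) = I + (r) where r = -b + 1; decide whether this ideal is the whole ring.
Run Buchberger on G together with r (pairs among the g_i already reduce to 0 since G is a Gröbner basis):
g_1 = a + b + 1, LT = a.
g_2 = b^2, LT = b^2.
r = -b + 1, LT = b.

S(g_2,r): lcm = b^2. S = b.
  reduce S modulo (g_1, g_2, r):
  remainder 1 ≠ 0; add m_4 = 1 to the basis.

The other S-polynomials (S(g_1,g_2), S(g_1,r), S(g_1,m_4), S(g_2,m_4), S(r,m_4)) all reduce to 0 modulo the current basis, so we have a Gröbner basis.
Inter-reduce: drop elements whose leading term is divisible by another's, tail-reduce, and make monic.
Reduced Gröbner basis: {1}.
The reduced Gröbner basis of I + (p) is {1}: the ideal is the whole ring, so the enlarged system has no common solution — adjoining p is inconsistent.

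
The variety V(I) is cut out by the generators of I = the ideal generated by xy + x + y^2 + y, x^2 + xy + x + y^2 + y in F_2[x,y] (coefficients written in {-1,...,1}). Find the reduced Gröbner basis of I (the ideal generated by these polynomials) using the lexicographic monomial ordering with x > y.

G = {x^2, xy + x + y^2 + y, y^3 + y^2}

f_1 = xy + x + y^2 + y, LT = xy.
f_2 = x^2 + xy + x + y^2 + y, LT = x^2.

S(f_1,f_2): lcm = x^2y. S = x^2 + y^3 + y^2.
  leading term x^2: subtract (1)·f_2 from x^2 + y^3 + y^2 → xy + x + y^3 + y
  leading term xy: subtract (1)·f_1 from xy + x + y^3 + y → y^3 + y^2
  leading term y^3: no divisor's leading term divides it; move y^3 to the remainder.
  leading term y^2: no divisor's leading term divides it; move y^2 to the remainder.
  remainder y^3 + y^2 ≠ 0; add g_3 = y^3 + y^2 to the basis.

The other S-polynomials (S(f_1,g_3), S(f_2,g_3)) all reduce to 0 modulo the current basis, so we have a Gröbner basis.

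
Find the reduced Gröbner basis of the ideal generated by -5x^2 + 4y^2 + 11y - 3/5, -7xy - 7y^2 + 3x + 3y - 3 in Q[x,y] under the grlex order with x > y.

G = {y^3 - 80/7y^2 - 15/7x + 261/35y - 9/35, x^2 - 4/5y^2 - 11/5y + 3/25, xy + y^2 - 3/7x - 3/7y + 3/7}

f_1 = -5x^2 + 4y^2 + 11y - 3/5, LT = x^2.
f_2 = -7xy - 7y^2 + 3x + 3y - 3, LT = xy.

S(f_1,f_2): lcm = x^2y. S = -xy^2 - 4/5y^3 + 3/7x^2 + 3/7xy - 11/5y^2 - 3/7x + 3/25y.
  reduce S modulo (f_1, f_2):
  remainder 1/5y^3 - 16/7y^2 - 3/7x + 261/175y - 9/175 ≠ 0; add g_3 = 1/5y^3 - 16/7y^2 - 3/7x + 261/175y - 9/175 to the basis.

The other S-polynomials (S(f_1,g_3), S(f_2,g_3)) all reduce to 0 modulo the current basis, so we have a Gröbner basis.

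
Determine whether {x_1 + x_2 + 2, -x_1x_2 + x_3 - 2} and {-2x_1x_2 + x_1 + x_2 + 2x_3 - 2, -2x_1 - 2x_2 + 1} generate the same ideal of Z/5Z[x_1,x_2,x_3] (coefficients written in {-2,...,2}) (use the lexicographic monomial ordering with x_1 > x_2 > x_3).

Yes, the ideals are equal.

For a fixed monomial order, each ideal has a unique reduced Gröbner basis; comparing bases decides equality.
Buchberger on the first generating set:
f_1 = x_1 + x_2 + 2, LT = x_1.
f_2 = -x_1x_2 + x_3 - 2, LT = x_1x_2.

S(f_1,f_2): lcm = x_1x_2. S = x_2^{2} + 2x_2 + x_3 - 2.
  leading term x_2^{2}: no divisor's leading term divides it; move x_2^{2} to the remainder.
  leading term x_2: no divisor's leading term divides it; move 2x_2 to the remainder.
  leading term x_3: no divisor's leading term divides it; move x_3 to the remainder.
  leading term 1: no divisor's leading term divides it; move -2 to the remainder.
  remainder x_2^{2} + 2x_2 + x_3 - 2 ≠ 0; add g_3 = x_2^{2} + 2x_2 + x_3 - 2 to the basis.

The other S-polynomials (S(f_1,g_3), S(f_2,g_3)) all reduce to 0 modulo the current basis, so we have a Gröbner basis.
Inter-reduce: drop elements whose leading term is divisible by another's, tail-reduce, and make monic.
Reduced Gröbner basis: {x_1 + x_2 + 2, x_2^{2} + 2x_2 + x_3 - 2}.

Buchberger on the second generating set:
h_1 = -2x_1x_2 + x_1 + x_2 + 2x_3 - 2, LT = x_1x_2.
h_2 = -2x_1 - 2x_2 + 1, LT = x_1.

S(h_1,h_2): lcm = x_1x_2. S = 2x_1 - x_2^{2} - x_3 + 1.
  leading term x_1: subtract (-1)·h_2 from 2x_1 - x_2^{2} - x_3 + 1 → -x_2^{2} - 2x_2 - x_3 + 2
  leading term x_2^{2}: no divisor's leading term divides it; move -x_2^{2} to the remainder.
  leading term x_2: no divisor's leading term divides it; move -2x_2 to the remainder.
  leading term x_3: no divisor's leading term divides it; move -x_3 to the remainder.
  leading term 1: no divisor's leading term divides it; move 2 to the remainder.
  remainder -x_2^{2} - 2x_2 - x_3 + 2 ≠ 0; add k_3 = -x_2^{2} - 2x_2 - x_3 + 2 to the basis.

The other S-polynomials (S(h_1,k_3), S(h_2,k_3)) all reduce to 0 modulo the current basis, so we have a Gröbner basis.
Inter-reduce: drop elements whose leading term is divisible by another's, tail-reduce, and make monic.
Reduced Gröbner basis: {x_1 + x_2 + 2, x_2^{2} + 2x_2 + x_3 - 2}.

These coincide, so the ideals are equal.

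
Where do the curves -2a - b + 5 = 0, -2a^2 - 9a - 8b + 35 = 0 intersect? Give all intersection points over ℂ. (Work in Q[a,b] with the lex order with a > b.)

Compute a lex Gröbner basis by Buchberger's algorithm.
f_1 = -2a - b + 5, LT = a.
f_2 = -2a^2 - 9a - 8b + 35, LT = a^2.

S(f_1,f_2): lcm = a^2. S = 1/2ab - 7a - 4b + 35/2.
  leading term ab: subtract (-1/4b)·f_1 from 1/2ab - 7a - 4b + 35/2 → -7a - 1/4b^2 - 11/4b + 35/2
  leading term a: subtract (7/2)·f_1 from -7a - 1/4b^2 - 11/4b + 35/2 → -1/4b^2 + 3/4b
  leading term b^2: no divisor's leading term divides it; move -1/4b^2 to the remainder.
  leading term b: no divisor's leading term divides it; move 3/4b to the remainder.
  remainder -1/4b^2 + 3/4b ≠ 0; add h_3 = -1/4b^2 + 3/4b to the basis.

S(f_1,h_3): leading monomials are coprime, so the S-polynomial reduces to 0 (Buchberger's first criterion).
S(f_2,h_3): leading monomials are coprime, so the S-polynomial reduces to 0 (Buchberger's first criterion).
Every S-polynomial of the final basis reduces to 0, so we have a Gröbner basis.
Inter-reduce: drop elements whose leading term is divisible by another's, tail-reduce, and make monic.
Reduced Gröbner basis: {a + 1/2b - 5/2, b^2 - 3b}.

Elimination: the polynomial b^2 - 3b lies in the elimination ideal for b, so b ∈ {0, 3}. For each such b, the remaining basis elements (now univariate) give the rest of the solution.
  b = 0: the earlier basis element becomes a - 5/2 = 0, giving a = 5/2 — point (5/2, 0).
  b = 3: the earlier basis element becomes a - 1 = 0, giving a = 1 — point (1, 3).
Each listed point satisfies every original equation (direct substitution).
This is the nonlinear analogue of row-reducing a linear system.

{(5/2, 0), (1, 3)}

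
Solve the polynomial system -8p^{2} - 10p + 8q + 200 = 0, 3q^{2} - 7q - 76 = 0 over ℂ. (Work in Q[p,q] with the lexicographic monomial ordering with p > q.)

{(-21/4, -4), (4, -4), (-5/8 + sqrt(18273)/24, 19/3), (-sqrt(18273)/24 - 5/8, 19/3)}

Compute a lex Gröbner basis by Buchberger's algorithm.
f_1 = -8p^{2} - 10p + 8q + 200, LT = p^{2}.
f_2 = 3q^{2} - 7q - 76, LT = q^{2}.

S(f_1,f_2): leading monomials are coprime, so the S-polynomial reduces to 0 (Buchberger's first criterion).
Every S-polynomial of the final basis reduces to 0, so we have a Gröbner basis.
Inter-reduce: drop elements whose leading term is divisible by another's, tail-reduce, and make monic.
Reduced Gröbner basis: {p^{2} + \tfrac{5}{4}p - q - 25, q^{2} - \tfrac{7}{3}q - \tfrac{76}{3}}.

A lex Gröbner basis eliminates variables successively. Here q^{2} - \tfrac{7}{3}q - \tfrac{76}{3} depends only on q, with roots {-4, 19/3}; lifting each root through the earlier basis elements recovers the full solutions.
  q = -4: the earlier basis element becomes p^{2} + \tfrac{5}{4}p - 21 = 0, giving p = -21/4, 4 — points (-21/4, -4), (4, -4).
  q = 19/3: the earlier basis element becomes p^{2} + \tfrac{5}{4}p - \tfrac{94}{3} = 0, giving p = -5/8 + sqrt(18273)/24, -sqrt(18273)/24 - 5/8 — points (-5/8 + sqrt(18273)/24, 19/3), (-sqrt(18273)/24 - 5/8, 19/3).
Substituting each solution back into the original system confirms all equations vanish.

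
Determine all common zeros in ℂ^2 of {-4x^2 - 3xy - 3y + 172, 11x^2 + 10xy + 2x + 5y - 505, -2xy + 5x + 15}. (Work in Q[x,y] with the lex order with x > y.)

{(5, 4)}

Compute a lex Gröbner basis by Buchberger's algorithm.
f_1 = -4x^2 - 3xy - 3y + 172, LT = x^2.
f_2 = 11x^2 + 10xy + 2x + 5y - 505, LT = x^2.
f_3 = -2xy + 5x + 15, LT = xy.

S(f_1,f_2): lcm = x^2. S = -7/44xy - 2/11x + 13/44y + 32/11.
  reduce S modulo (f_1, f_2, f_3):
  remainder -51/88x + 13/44y + 151/88 ≠ 0; add h_4 = -51/88x + 13/44y + 151/88 to the basis.

S(f_1,f_3): lcm = x^2y. S = 5/2x^2 + 3/4xy^2 + 15/2x + 3/4y^2 - 43y.
  reduce S modulo (f_1, f_2, f_3, h_4):
  remainder 3/4y^2 - 2409/68y + 2205/17 ≠ 0; add h_5 = 3/4y^2 - 2409/68y + 2205/17 to the basis.

S(f_2,f_3): lcm = x^2y. S = 5/2x^2 + 10/11xy^2 + 2/11xy + 15/2x + 5/11y^2 - 505/11y.
  reduce S modulo (f_1, f_2, f_3, h_4, h_5):
  remainder -5585/374y + 11170/187 ≠ 0; add h_6 = -5585/374y + 11170/187 to the basis.

The other S-polynomials (S(f_1,h_4), S(f_2,h_4), S(f_3,h_4), S(f_1,h_5), S(f_2,h_5), S(f_3,h_5), S(h_4,h_5), S(f_1,h_6), S(f_2,h_6), S(f_3,h_6), S(h_4,h_6), S(h_5,h_6)) all reduce to 0 modulo the current basis, so we have a Gröbner basis.
Inter-reduce: drop elements whose leading term is divisible by another's, tail-reduce, and make monic.
Reduced Gröbner basis: {x - 5, y - 4}.

From the last basis element, y - 4 = 0, so y takes values in {4}. Each choice, substituted upward through the basis, yields the corresponding point(s) of the solution set.
  y = 4: the earlier basis element becomes x - 5 = 0, giving x = 5 — point (5, 4).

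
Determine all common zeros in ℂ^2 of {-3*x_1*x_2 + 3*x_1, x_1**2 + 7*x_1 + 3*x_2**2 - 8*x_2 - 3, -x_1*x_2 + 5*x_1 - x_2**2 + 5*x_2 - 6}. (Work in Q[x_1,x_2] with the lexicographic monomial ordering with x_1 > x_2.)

Compute a lex Gröbner basis by Buchberger's algorithm.
f_1 = -3*x_1*x_2 + 3*x_1, LT = x_1*x_2.
f_2 = x_1**2 + 7*x_1 + 3*x_2**2 - 8*x_2 - 3, LT = x_1**2.
f_3 = -x_1*x_2 + 5*x_1 - x_2**2 + 5*x_2 - 6, LT = x_1*x_2.

S(f_1,f_2): lcm = x_1**2*x_2. S = -x_1**2 - 7*x_1*x_2 - 3*x_2**3 + 8*x_2**2 + 3*x_2.
  reduce S modulo (f_1, f_2, f_3):
  remainder -3*x_2**3 + 11*x_2**2 - 5*x_2 - 3 ≠ 0; add h_4 = -3*x_2**3 + 11*x_2**2 - 5*x_2 - 3 to the basis.

S(f_1,f_3): lcm = x_1*x_2. S = 4*x_1 - x_2**2 + 5*x_2 - 6.
  reduce S modulo (f_1, f_2, f_3, h_4):
  remainder 4*x_1 - x_2**2 + 5*x_2 - 6 ≠ 0; add h_5 = 4*x_1 - x_2**2 + 5*x_2 - 6 to the basis.

S(f_2,f_3): lcm = x_1**2*x_2. S = 5*x_1**2 - x_1*x_2**2 + 12*x_1*x_2 - 6*x_1 + 3*x_2**3 - 8*x_2**2 - 3*x_2.
  reduce S modulo (f_1, f_2, f_3, h_4, h_5):
  remainder -39/2*x_2**2 + 139/2*x_2 - 33 ≠ 0; add h_6 = -39/2*x_2**2 + 139/2*x_2 - 33 to the basis.

S(f_3,h_4): lcm = x_1*x_2**3. S = -4/3*x_1*x_2**2 - 5/3*x_1*x_2 - x_1 + x_2**4 - 5*x_2**3 + 6*x_2**2.
  reduce S modulo (f_1, f_2, f_3, h_4, h_5, h_6):
  remainder 238/351*x_2 - 238/117 ≠ 0; add h_7 = 238/351*x_2 - 238/117 to the basis.

The other S-polynomials (S(f_1,h_4), S(f_2,h_4), S(f_1,h_5), S(f_2,h_5), S(f_3,h_5), S(h_4,h_5), S(f_1,h_6), S(f_2,h_6), S(f_3,h_6), S(h_4,h_6), S(h_5,h_6), S(f_1,h_7), S(f_2,h_7), S(f_3,h_7), S(h_4,h_7), S(h_5,h_7), S(h_6,h_7)) all reduce to 0 modulo the current basis, so we have a Gröbner basis.
Inter-reduce: drop elements whose leading term is divisible by another's, tail-reduce, and make monic.
Reduced Gröbner basis: {x_1, x_2 - 3}.

The lex basis is triangular: the last element involves only x_2. Solving x_2 - 3 = 0 gives x_2 ∈ {3}; substituting each value into the earlier elements determines the remaining variables.
  x_2 = 3: the earlier basis element becomes x_1 = 0, giving x_1 = 0 — point (0, 3).

{(0, 3)}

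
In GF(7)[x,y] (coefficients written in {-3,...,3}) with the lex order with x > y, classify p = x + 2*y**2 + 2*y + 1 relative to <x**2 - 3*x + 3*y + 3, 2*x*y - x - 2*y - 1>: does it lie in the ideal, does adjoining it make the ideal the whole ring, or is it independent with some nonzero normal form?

x + 2*y**2 + 2*y + 1 is independent of I; its normal form modulo I is -y**2 - y.

First compute the reduced Gröbner basis of I by Buchberger's algorithm.
f_1 = x**2 - 3*x + 3*y + 3, LT = x**2.
f_2 = 2*x*y - x - 2*y - 1, LT = x*y.

S(f_1,f_2): lcm = x**2*y. S = -3*x**2 - 2*x*y - 3*x + 3*y**2 + 3*y.
  reduce S modulo (f_1, f_2):
  remainder x + 3*y**2 + 3*y + 1 ≠ 0; add h_3 = x + 3*y**2 + 3*y + 1 to the basis.

S(f_2,h_3): lcm = x*y. S = 3*x - 3*y**3 - 3*y**2 - 2*y + 3.
  reduce S modulo (f_1, f_2, h_3):
  remainder -3*y**3 + 2*y**2 + 3*y ≠ 0; add h_4 = -3*y**3 + 2*y**2 + 3*y to the basis.

The other S-polynomials (S(f_1,h_3), S(f_1,h_4), S(f_2,h_4), S(h_3,h_4)) all reduce to 0 modulo the current basis, so we have a Gröbner basis.
Inter-reduce: drop elements whose leading term is divisible by another's, tail-reduce, and make monic.
Reduced Gröbner basis: {x + 3*y**2 + 3*y + 1, y**3 - 3*y**2 - y}.
Label its elements g_1 = x + 3*y**2 + 3*y + 1, g_2 = y**3 - 3*y**2 - y.

Reduce p = x + 2*y**2 + 2*y + 1 modulo G:
  leading term x: subtract (1)·g_1 from x + 2*y**2 + 2*y + 1 → -y**2 - y
  leading term y**2: no divisor's leading term divides it; move -y**2 to the remainder.
  leading term y: no divisor's leading term divides it; move -y to the remainder.
  normal form = -y**2 - y.
The normal form is nonzero, so p ∉ I. Since p minus its normal form lies in I, I + (p) = I + (r) where r = -y**2 - y; decide whether this ideal is the whole ring.
Run Buchberger on G together with r (pairs among the g_i already reduce to 0 since G is a Gröbner basis):
g_1 = x + 3*y**2 + 3*y + 1, LT = x.
g_2 = y**3 - 3*y**2 - y, LT = y**3.
r = -y**2 - y, LT = y**2.

S(g_2,r): lcm = y**3. S = 3*y**2 - y.
  reduce S modulo (g_1, g_2, r):
  remainder 3*y ≠ 0; add m_4 = 3*y to the basis.

The other S-polynomials (S(g_1,g_2), S(g_1,r), S(g_1,m_4), S(g_2,m_4), S(r,m_4)) all reduce to 0 modulo the current basis, so we have a Gröbner basis.
Inter-reduce: drop elements whose leading term is divisible by another's, tail-reduce, and make monic.
Reduced Gröbner basis: {x + 1, y}.
The reduced Gröbner basis of I + (p) is {x + 1, y} ≠ {1}, a proper ideal, so the enlarged system stays consistent: p is independent of I, with normal form -y**2 - y.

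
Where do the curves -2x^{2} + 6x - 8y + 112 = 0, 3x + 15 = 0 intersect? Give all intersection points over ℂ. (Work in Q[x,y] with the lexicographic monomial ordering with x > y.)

Compute a lex Gröbner basis by Buchberger's algorithm.
f_1 = -2x^{2} + 6x - 8y + 112, LT = x^{2}.
f_2 = 3x + 15, LT = x.

S(f_1,f_2): lcm = x^{2}. S = -8x + 4y - 56.
  leading term x: subtract (-\tfrac{8}{3})·f_2 from -8x + 4y - 56 → 4y - 16
  leading term y: no divisor's leading term divides it; move 4y to the remainder.
  leading term 1: no divisor's leading term divides it; move -16 to the remainder.
  remainder 4y - 16 ≠ 0; add h_3 = 4y - 16 to the basis.

The other S-polynomials (S(f_1,h_3), S(f_2,h_3)) all reduce to 0 modulo the current basis, so we have a Gröbner basis.
Inter-reduce: drop elements whose leading term is divisible by another's, tail-reduce, and make monic.
Reduced Gröbner basis: {x + 5, y - 4}.

Since the basis is lex-ordered, y - 4 is univariate in y. Its roots are {4}. Back-substituting each root into the other basis elements fixes the other coordinates.
  y = 4: the earlier basis element becomes x + 5 = 0, giving x = -5 — point (-5, 4).
This is the nonlinear analogue of row-reducing a linear system.

{(-5, 4)}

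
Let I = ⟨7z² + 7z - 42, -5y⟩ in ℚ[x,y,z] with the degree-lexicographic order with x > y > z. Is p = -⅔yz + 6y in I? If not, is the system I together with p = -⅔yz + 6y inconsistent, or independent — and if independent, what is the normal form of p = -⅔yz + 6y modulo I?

-⅔yz + 6y lies in I (it reduces to 0).

First compute the reduced Gröbner basis of I by Buchberger's algorithm.
f_1 = 7z² + 7z - 42, LT = z².
f_2 = -5y, LT = y.

The S-polynomials (S(f_1,f_2)) all reduce to 0 modulo the current basis, so we have a Gröbner basis.
Inter-reduce: drop elements whose leading term is divisible by another's, tail-reduce, and make monic.
Reduced Gröbner basis: {z² + z - 6, y}.
Label its elements g_1 = z² + z - 6, g_2 = y.

Reduce p = -⅔yz + 6y modulo G:
  leading term yz: subtract (-⅔z)·g_2 from -⅔yz + 6y → 6y
  leading term y: subtract (6)·g_2 from 6y → 0
  normal form = 0.
Since the normal form is 0, p ∈ I.

The remainder on division by a Gröbner basis is unique — it is the normal form.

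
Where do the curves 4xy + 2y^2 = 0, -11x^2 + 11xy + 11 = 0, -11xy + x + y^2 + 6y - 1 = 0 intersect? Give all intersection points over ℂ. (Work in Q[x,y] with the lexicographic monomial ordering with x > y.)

Compute a lex Gröbner basis by Buchberger's algorithm.
f_1 = 4xy + 2y^2, LT = xy.
f_2 = -11x^2 + 11xy + 11, LT = x^2.
f_3 = -11xy + x + y^2 + 6y - 1, LT = xy.

S(f_1,f_2): lcm = x^2y. S = 3/2xy^2 + y.
  leading term xy^2: subtract (3/8y)·f_1 from 3/2xy^2 + y → -3/4y^3 + y
  leading term y^3: no divisor's leading term divides it; move -3/4y^3 to the remainder.
  leading term y: no divisor's leading term divides it; move y to the remainder.
  remainder -3/4y^3 + y ≠ 0; add h_4 = -3/4y^3 + y to the basis.

S(f_1,f_3): lcm = xy. S = 1/11x + 13/22y^2 + 6/11y - 1/11.
  leading term x: no divisor's leading term divides it; move 1/11x to the remainder.
  leading term y^2: no divisor's leading term divides it; move 13/22y^2 to the remainder.
  leading term y: no divisor's leading term divides it; move 6/11y to the remainder.
  leading term 1: no divisor's leading term divides it; move -1/11 to the remainder.
  remainder 1/11x + 13/22y^2 + 6/11y - 1/11 ≠ 0; add h_5 = 1/11x + 13/22y^2 + 6/11y - 1/11 to the basis.

S(f_2,f_3): lcm = x^2y. S = 1/11x^2 - 10/11xy^2 + 6/11xy - 1/11x - y.
  leading term x^2: subtract (-1/121)·f_2 from 1/11x^2 - 10/11xy^2 + 6/11xy - 1/11x - y → -10/11xy^2 + 7/11xy - 1/11x - y + 1/11
  leading term xy^2: subtract (-5/22y)·f_1 from -10/11xy^2 + 7/11xy - 1/11x - y + 1/11 → 7/11xy - 1/11x + 5/11y^3 - y + 1/11
  leading term xy: subtract (7/44)·f_1 from 7/11xy - 1/11x + 5/11y^3 - y + 1/11 → -1/11x + 5/11y^3 - 7/22y^2 - y + 1/11
  leading term x: subtract (-1)·h_5 from -1/11x + 5/11y^3 - 7/22y^2 - y + 1/11 → 5/11y^3 + 3/11y^2 - 5/11y
  leading term y^3: subtract (-20/33)·h_4 from 5/11y^3 + 3/11y^2 - 5/11y → 3/11y^2 + 5/33y
  leading term y^2: no divisor's leading term divides it; move 3/11y^2 to the remainder.
  leading term y: no divisor's leading term divides it; move 5/33y to the remainder.
  remainder 3/11y^2 + 5/33y ≠ 0; add h_6 = 3/11y^2 + 5/33y to the basis.

S(f_3,h_4): lcm = xy^3. S = -1/11xy^2 + 4/3xy - 1/11y^4 - 6/11y^3 + 1/11y^2.
  leading term xy^2: subtract (-1/44y)·f_1 from -1/11xy^2 + 4/3xy - 1/11y^4 - 6/11y^3 + 1/11y^2 → 4/3xy - 1/11y^4 - 1/2y^3 + 1/11y^2
  leading term xy: subtract (1/3)·f_1 from 4/3xy - 1/11y^4 - 1/2y^3 + 1/11y^2 → -1/11y^4 - 1/2y^3 - 19/33y^2
  leading term y^4: subtract (4/33y)·h_4 from -1/11y^4 - 1/2y^3 - 19/33y^2 → -1/2y^3 - 23/33y^2
  leading term y^3: subtract (2/3)·h_4 from -1/2y^3 - 23/33y^2 → -23/33y^2 - 2/3y
  leading term y^2: subtract (-23/9)·h_6 from -23/33y^2 - 2/3y → -83/297y
  leading term y: no divisor's leading term divides it; move -83/297y to the remainder.
  remainder -83/297y ≠ 0; add h_7 = -83/297y to the basis.

The other S-polynomials (S(f_1,h_4), S(f_2,h_4), S(f_1,h_5), S(f_2,h_5), S(f_3,h_5), S(h_4,h_5), S(f_1,h_6), S(f_2,h_6), S(f_3,h_6), S(h_4,h_6), S(h_5,h_6), S(f_1,h_7), S(f_2,h_7), S(f_3,h_7), S(h_4,h_7), S(h_5,h_7), S(h_6,h_7)) all reduce to 0 modulo the current basis, so we have a Gröbner basis.
Inter-reduce: drop elements whose leading term is divisible by another's, tail-reduce, and make monic.
Reduced Gröbner basis: {x - 1, y}.

Since the basis is lex-ordered, y is univariate in y. Its roots are {0}. Back-substituting each root into the other basis elements fixes the other coordinates.
  y = 0: the earlier basis element becomes x - 1 = 0, giving x = 1 — point (1, 0).
Substituting each solution back into the original system confirms all equations vanish.
Zero-dimensionality of the ideal guarantees finitely many solutions over ℂ.

{(1, 0)}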